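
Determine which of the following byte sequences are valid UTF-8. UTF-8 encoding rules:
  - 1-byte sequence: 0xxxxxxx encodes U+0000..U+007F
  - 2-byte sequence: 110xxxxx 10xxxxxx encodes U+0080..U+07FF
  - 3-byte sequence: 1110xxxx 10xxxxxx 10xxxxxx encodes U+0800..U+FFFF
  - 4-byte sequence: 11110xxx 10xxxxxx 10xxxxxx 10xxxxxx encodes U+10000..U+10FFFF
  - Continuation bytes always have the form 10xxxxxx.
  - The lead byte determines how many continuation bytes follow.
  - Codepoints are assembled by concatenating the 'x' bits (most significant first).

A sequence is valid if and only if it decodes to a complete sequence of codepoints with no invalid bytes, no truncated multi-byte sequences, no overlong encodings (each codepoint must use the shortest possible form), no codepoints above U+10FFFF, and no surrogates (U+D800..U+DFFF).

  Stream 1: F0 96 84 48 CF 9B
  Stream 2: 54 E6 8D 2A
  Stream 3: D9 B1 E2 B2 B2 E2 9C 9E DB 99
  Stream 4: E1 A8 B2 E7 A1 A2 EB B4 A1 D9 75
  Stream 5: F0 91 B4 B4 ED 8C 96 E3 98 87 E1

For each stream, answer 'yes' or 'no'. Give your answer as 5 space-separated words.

Stream 1: error at byte offset 3. INVALID
Stream 2: error at byte offset 3. INVALID
Stream 3: decodes cleanly. VALID
Stream 4: error at byte offset 10. INVALID
Stream 5: error at byte offset 11. INVALID

Answer: no no yes no no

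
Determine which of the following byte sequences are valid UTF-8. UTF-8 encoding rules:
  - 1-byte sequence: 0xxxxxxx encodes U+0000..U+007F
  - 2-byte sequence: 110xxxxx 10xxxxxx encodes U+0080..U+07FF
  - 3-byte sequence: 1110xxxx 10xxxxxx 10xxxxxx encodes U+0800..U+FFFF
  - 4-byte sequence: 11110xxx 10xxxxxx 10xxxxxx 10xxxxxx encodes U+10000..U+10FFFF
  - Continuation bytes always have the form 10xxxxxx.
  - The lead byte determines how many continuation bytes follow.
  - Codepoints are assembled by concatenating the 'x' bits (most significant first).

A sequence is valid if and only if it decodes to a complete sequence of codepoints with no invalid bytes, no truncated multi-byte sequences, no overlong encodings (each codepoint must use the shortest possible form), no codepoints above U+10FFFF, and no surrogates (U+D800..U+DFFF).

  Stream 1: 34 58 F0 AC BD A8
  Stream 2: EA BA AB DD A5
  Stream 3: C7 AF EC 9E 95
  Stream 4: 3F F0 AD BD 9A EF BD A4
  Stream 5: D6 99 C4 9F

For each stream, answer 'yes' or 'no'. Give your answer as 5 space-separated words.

Stream 1: decodes cleanly. VALID
Stream 2: decodes cleanly. VALID
Stream 3: decodes cleanly. VALID
Stream 4: decodes cleanly. VALID
Stream 5: decodes cleanly. VALID

Answer: yes yes yes yes yes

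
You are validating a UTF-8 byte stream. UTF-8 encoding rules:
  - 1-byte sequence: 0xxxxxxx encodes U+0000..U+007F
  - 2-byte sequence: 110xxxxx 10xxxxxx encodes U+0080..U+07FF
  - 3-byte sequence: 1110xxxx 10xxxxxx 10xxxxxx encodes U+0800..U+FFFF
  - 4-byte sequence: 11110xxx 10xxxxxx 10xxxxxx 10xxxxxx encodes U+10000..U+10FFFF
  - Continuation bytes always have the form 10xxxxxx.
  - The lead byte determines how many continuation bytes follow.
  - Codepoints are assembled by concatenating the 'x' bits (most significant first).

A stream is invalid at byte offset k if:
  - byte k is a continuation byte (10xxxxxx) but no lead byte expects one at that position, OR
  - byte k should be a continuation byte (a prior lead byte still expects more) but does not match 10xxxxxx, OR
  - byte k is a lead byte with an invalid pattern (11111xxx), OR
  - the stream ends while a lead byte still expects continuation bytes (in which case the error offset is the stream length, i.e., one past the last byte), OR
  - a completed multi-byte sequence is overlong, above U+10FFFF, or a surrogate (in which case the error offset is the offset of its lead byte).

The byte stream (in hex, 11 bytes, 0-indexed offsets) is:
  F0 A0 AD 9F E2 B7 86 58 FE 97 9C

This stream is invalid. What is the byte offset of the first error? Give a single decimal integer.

Byte[0]=F0: 4-byte lead, need 3 cont bytes. acc=0x0
Byte[1]=A0: continuation. acc=(acc<<6)|0x20=0x20
Byte[2]=AD: continuation. acc=(acc<<6)|0x2D=0x82D
Byte[3]=9F: continuation. acc=(acc<<6)|0x1F=0x20B5F
Completed: cp=U+20B5F (starts at byte 0)
Byte[4]=E2: 3-byte lead, need 2 cont bytes. acc=0x2
Byte[5]=B7: continuation. acc=(acc<<6)|0x37=0xB7
Byte[6]=86: continuation. acc=(acc<<6)|0x06=0x2DC6
Completed: cp=U+2DC6 (starts at byte 4)
Byte[7]=58: 1-byte ASCII. cp=U+0058
Byte[8]=FE: INVALID lead byte (not 0xxx/110x/1110/11110)

Answer: 8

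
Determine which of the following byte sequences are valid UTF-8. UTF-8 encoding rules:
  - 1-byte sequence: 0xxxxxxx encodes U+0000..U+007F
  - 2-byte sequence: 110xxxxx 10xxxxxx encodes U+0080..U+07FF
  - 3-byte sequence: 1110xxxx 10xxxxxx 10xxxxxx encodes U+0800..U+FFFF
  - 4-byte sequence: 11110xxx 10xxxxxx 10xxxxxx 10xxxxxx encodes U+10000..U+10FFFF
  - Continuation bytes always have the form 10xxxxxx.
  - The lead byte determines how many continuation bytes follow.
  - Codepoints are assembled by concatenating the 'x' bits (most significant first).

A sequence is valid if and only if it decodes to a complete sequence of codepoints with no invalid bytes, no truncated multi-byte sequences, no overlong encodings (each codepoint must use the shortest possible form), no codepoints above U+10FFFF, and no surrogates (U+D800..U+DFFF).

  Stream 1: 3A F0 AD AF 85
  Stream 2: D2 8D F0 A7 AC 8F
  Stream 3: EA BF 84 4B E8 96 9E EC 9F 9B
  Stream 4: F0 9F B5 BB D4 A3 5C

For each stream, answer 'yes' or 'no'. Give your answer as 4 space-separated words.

Stream 1: decodes cleanly. VALID
Stream 2: decodes cleanly. VALID
Stream 3: decodes cleanly. VALID
Stream 4: decodes cleanly. VALID

Answer: yes yes yes yes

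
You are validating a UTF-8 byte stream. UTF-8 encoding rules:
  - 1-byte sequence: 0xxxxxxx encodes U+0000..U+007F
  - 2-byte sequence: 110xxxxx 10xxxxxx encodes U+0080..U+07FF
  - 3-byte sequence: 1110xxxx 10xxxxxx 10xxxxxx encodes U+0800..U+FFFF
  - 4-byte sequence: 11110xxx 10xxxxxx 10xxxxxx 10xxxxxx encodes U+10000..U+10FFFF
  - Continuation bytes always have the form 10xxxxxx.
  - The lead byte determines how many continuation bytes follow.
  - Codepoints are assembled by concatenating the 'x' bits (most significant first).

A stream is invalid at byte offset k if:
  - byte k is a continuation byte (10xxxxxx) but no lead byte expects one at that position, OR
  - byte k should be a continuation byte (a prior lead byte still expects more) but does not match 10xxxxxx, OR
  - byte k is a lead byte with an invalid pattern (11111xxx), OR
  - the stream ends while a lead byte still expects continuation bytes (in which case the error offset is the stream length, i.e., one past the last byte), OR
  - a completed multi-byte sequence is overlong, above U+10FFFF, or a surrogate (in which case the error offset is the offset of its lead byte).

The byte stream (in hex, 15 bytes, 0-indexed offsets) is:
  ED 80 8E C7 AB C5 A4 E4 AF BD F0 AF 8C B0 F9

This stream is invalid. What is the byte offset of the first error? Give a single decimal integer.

Answer: 14

Derivation:
Byte[0]=ED: 3-byte lead, need 2 cont bytes. acc=0xD
Byte[1]=80: continuation. acc=(acc<<6)|0x00=0x340
Byte[2]=8E: continuation. acc=(acc<<6)|0x0E=0xD00E
Completed: cp=U+D00E (starts at byte 0)
Byte[3]=C7: 2-byte lead, need 1 cont bytes. acc=0x7
Byte[4]=AB: continuation. acc=(acc<<6)|0x2B=0x1EB
Completed: cp=U+01EB (starts at byte 3)
Byte[5]=C5: 2-byte lead, need 1 cont bytes. acc=0x5
Byte[6]=A4: continuation. acc=(acc<<6)|0x24=0x164
Completed: cp=U+0164 (starts at byte 5)
Byte[7]=E4: 3-byte lead, need 2 cont bytes. acc=0x4
Byte[8]=AF: continuation. acc=(acc<<6)|0x2F=0x12F
Byte[9]=BD: continuation. acc=(acc<<6)|0x3D=0x4BFD
Completed: cp=U+4BFD (starts at byte 7)
Byte[10]=F0: 4-byte lead, need 3 cont bytes. acc=0x0
Byte[11]=AF: continuation. acc=(acc<<6)|0x2F=0x2F
Byte[12]=8C: continuation. acc=(acc<<6)|0x0C=0xBCC
Byte[13]=B0: continuation. acc=(acc<<6)|0x30=0x2F330
Completed: cp=U+2F330 (starts at byte 10)
Byte[14]=F9: INVALID lead byte (not 0xxx/110x/1110/11110)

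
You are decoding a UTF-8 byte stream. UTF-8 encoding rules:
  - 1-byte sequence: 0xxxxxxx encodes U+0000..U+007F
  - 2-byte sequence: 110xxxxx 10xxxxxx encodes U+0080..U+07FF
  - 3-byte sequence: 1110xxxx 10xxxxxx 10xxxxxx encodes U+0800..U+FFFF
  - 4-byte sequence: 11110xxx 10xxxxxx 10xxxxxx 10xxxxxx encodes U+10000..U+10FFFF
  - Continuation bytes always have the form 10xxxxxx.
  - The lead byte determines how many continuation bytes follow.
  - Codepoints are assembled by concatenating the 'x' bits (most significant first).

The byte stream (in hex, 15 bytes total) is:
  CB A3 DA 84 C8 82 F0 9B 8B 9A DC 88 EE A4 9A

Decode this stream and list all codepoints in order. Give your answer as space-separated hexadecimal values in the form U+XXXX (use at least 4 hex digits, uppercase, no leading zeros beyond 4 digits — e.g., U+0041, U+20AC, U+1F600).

Answer: U+02E3 U+0684 U+0202 U+1B2DA U+0708 U+E91A

Derivation:
Byte[0]=CB: 2-byte lead, need 1 cont bytes. acc=0xB
Byte[1]=A3: continuation. acc=(acc<<6)|0x23=0x2E3
Completed: cp=U+02E3 (starts at byte 0)
Byte[2]=DA: 2-byte lead, need 1 cont bytes. acc=0x1A
Byte[3]=84: continuation. acc=(acc<<6)|0x04=0x684
Completed: cp=U+0684 (starts at byte 2)
Byte[4]=C8: 2-byte lead, need 1 cont bytes. acc=0x8
Byte[5]=82: continuation. acc=(acc<<6)|0x02=0x202
Completed: cp=U+0202 (starts at byte 4)
Byte[6]=F0: 4-byte lead, need 3 cont bytes. acc=0x0
Byte[7]=9B: continuation. acc=(acc<<6)|0x1B=0x1B
Byte[8]=8B: continuation. acc=(acc<<6)|0x0B=0x6CB
Byte[9]=9A: continuation. acc=(acc<<6)|0x1A=0x1B2DA
Completed: cp=U+1B2DA (starts at byte 6)
Byte[10]=DC: 2-byte lead, need 1 cont bytes. acc=0x1C
Byte[11]=88: continuation. acc=(acc<<6)|0x08=0x708
Completed: cp=U+0708 (starts at byte 10)
Byte[12]=EE: 3-byte lead, need 2 cont bytes. acc=0xE
Byte[13]=A4: continuation. acc=(acc<<6)|0x24=0x3A4
Byte[14]=9A: continuation. acc=(acc<<6)|0x1A=0xE91A
Completed: cp=U+E91A (starts at byte 12)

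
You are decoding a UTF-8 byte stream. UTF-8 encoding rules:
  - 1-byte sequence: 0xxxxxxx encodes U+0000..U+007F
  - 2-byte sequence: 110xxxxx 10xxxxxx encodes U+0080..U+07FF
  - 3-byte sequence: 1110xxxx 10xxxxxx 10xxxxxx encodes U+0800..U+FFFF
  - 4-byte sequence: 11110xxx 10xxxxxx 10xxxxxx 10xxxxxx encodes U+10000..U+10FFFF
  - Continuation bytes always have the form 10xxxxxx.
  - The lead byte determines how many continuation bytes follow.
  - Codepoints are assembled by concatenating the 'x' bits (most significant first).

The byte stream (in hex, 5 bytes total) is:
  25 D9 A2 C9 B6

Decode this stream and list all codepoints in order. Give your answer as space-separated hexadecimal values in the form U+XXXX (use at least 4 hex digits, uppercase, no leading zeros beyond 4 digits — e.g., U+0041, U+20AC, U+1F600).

Byte[0]=25: 1-byte ASCII. cp=U+0025
Byte[1]=D9: 2-byte lead, need 1 cont bytes. acc=0x19
Byte[2]=A2: continuation. acc=(acc<<6)|0x22=0x662
Completed: cp=U+0662 (starts at byte 1)
Byte[3]=C9: 2-byte lead, need 1 cont bytes. acc=0x9
Byte[4]=B6: continuation. acc=(acc<<6)|0x36=0x276
Completed: cp=U+0276 (starts at byte 3)

Answer: U+0025 U+0662 U+0276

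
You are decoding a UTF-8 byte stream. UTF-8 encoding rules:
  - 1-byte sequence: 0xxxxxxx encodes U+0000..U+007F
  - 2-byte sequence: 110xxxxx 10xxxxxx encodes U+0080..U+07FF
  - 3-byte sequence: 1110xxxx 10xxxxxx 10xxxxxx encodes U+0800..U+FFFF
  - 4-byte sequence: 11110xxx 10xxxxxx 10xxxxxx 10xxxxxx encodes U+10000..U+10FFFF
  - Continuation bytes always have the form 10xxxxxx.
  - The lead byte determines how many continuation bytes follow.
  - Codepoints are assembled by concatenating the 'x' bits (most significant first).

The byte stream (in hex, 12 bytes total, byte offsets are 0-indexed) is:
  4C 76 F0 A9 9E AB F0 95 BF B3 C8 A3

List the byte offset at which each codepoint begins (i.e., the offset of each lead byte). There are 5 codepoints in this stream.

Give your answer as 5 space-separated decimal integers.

Answer: 0 1 2 6 10

Derivation:
Byte[0]=4C: 1-byte ASCII. cp=U+004C
Byte[1]=76: 1-byte ASCII. cp=U+0076
Byte[2]=F0: 4-byte lead, need 3 cont bytes. acc=0x0
Byte[3]=A9: continuation. acc=(acc<<6)|0x29=0x29
Byte[4]=9E: continuation. acc=(acc<<6)|0x1E=0xA5E
Byte[5]=AB: continuation. acc=(acc<<6)|0x2B=0x297AB
Completed: cp=U+297AB (starts at byte 2)
Byte[6]=F0: 4-byte lead, need 3 cont bytes. acc=0x0
Byte[7]=95: continuation. acc=(acc<<6)|0x15=0x15
Byte[8]=BF: continuation. acc=(acc<<6)|0x3F=0x57F
Byte[9]=B3: continuation. acc=(acc<<6)|0x33=0x15FF3
Completed: cp=U+15FF3 (starts at byte 6)
Byte[10]=C8: 2-byte lead, need 1 cont bytes. acc=0x8
Byte[11]=A3: continuation. acc=(acc<<6)|0x23=0x223
Completed: cp=U+0223 (starts at byte 10)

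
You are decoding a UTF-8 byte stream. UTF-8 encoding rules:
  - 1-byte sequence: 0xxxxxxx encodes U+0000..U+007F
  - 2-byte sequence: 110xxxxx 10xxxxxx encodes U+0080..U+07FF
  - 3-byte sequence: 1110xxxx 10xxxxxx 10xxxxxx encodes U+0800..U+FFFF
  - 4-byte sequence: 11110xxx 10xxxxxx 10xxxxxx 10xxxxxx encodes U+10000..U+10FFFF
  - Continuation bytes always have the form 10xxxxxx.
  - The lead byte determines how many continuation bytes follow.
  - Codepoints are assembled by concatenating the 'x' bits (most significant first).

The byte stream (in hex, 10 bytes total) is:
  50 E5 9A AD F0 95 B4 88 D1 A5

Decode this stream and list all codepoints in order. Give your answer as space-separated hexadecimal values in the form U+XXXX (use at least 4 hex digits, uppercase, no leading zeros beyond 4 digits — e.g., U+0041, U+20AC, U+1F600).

Byte[0]=50: 1-byte ASCII. cp=U+0050
Byte[1]=E5: 3-byte lead, need 2 cont bytes. acc=0x5
Byte[2]=9A: continuation. acc=(acc<<6)|0x1A=0x15A
Byte[3]=AD: continuation. acc=(acc<<6)|0x2D=0x56AD
Completed: cp=U+56AD (starts at byte 1)
Byte[4]=F0: 4-byte lead, need 3 cont bytes. acc=0x0
Byte[5]=95: continuation. acc=(acc<<6)|0x15=0x15
Byte[6]=B4: continuation. acc=(acc<<6)|0x34=0x574
Byte[7]=88: continuation. acc=(acc<<6)|0x08=0x15D08
Completed: cp=U+15D08 (starts at byte 4)
Byte[8]=D1: 2-byte lead, need 1 cont bytes. acc=0x11
Byte[9]=A5: continuation. acc=(acc<<6)|0x25=0x465
Completed: cp=U+0465 (starts at byte 8)

Answer: U+0050 U+56AD U+15D08 U+0465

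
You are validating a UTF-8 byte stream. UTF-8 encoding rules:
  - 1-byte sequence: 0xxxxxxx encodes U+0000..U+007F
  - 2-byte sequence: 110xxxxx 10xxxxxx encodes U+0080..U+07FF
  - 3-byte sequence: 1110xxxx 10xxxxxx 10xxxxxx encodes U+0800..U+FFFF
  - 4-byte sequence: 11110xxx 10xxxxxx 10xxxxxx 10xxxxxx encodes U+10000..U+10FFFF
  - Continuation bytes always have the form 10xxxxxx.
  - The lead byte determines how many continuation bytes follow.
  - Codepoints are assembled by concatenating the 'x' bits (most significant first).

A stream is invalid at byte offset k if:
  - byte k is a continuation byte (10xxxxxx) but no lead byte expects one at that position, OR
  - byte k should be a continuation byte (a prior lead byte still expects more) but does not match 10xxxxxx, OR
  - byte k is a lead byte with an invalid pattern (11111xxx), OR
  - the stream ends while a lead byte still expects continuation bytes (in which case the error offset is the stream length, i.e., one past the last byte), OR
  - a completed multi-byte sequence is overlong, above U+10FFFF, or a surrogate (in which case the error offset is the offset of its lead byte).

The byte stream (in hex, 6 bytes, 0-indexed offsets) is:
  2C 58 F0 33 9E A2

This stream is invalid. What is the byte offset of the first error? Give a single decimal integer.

Byte[0]=2C: 1-byte ASCII. cp=U+002C
Byte[1]=58: 1-byte ASCII. cp=U+0058
Byte[2]=F0: 4-byte lead, need 3 cont bytes. acc=0x0
Byte[3]=33: expected 10xxxxxx continuation. INVALID

Answer: 3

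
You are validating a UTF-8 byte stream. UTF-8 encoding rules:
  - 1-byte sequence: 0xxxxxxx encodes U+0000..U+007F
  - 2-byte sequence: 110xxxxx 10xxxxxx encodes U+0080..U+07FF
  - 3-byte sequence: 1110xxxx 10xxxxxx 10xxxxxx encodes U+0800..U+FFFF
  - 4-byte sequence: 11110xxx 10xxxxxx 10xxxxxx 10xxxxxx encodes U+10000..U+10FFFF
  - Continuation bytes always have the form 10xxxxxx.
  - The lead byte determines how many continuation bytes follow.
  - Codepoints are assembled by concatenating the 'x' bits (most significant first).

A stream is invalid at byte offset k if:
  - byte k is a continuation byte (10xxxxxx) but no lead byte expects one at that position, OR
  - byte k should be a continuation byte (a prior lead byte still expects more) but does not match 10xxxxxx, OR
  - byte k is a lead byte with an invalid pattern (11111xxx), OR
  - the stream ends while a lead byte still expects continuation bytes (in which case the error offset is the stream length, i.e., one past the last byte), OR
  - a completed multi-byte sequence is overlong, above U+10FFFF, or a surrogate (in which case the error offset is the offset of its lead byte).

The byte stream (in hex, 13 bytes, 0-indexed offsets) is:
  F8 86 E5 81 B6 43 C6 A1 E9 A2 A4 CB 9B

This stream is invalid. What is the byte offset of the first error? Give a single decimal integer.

Answer: 0

Derivation:
Byte[0]=F8: INVALID lead byte (not 0xxx/110x/1110/11110)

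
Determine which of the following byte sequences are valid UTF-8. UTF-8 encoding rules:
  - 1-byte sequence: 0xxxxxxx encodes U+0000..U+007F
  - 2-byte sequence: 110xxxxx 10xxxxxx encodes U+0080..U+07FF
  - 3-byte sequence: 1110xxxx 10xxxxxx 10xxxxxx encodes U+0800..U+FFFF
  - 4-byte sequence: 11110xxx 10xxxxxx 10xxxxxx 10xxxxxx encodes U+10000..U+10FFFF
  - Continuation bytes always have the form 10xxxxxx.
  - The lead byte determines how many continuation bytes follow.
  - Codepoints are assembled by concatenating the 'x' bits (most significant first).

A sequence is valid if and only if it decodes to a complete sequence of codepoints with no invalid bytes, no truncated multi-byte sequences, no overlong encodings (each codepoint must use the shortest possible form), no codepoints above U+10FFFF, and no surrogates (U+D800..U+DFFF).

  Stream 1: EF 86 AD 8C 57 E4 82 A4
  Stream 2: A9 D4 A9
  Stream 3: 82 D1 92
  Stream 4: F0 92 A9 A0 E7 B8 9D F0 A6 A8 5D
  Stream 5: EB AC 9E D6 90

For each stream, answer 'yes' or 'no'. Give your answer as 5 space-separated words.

Answer: no no no no yes

Derivation:
Stream 1: error at byte offset 3. INVALID
Stream 2: error at byte offset 0. INVALID
Stream 3: error at byte offset 0. INVALID
Stream 4: error at byte offset 10. INVALID
Stream 5: decodes cleanly. VALID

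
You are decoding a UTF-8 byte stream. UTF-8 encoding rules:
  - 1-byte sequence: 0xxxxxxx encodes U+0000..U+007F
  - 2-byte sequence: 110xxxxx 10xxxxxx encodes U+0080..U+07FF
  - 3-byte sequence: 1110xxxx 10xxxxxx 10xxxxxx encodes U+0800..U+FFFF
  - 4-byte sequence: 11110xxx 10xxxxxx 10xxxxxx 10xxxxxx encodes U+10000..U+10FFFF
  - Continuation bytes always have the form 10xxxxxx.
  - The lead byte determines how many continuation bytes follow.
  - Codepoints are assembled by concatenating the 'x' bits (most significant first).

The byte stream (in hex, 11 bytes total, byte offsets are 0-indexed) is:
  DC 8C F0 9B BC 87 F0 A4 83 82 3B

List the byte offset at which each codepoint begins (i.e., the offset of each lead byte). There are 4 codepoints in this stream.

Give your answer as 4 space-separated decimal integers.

Answer: 0 2 6 10

Derivation:
Byte[0]=DC: 2-byte lead, need 1 cont bytes. acc=0x1C
Byte[1]=8C: continuation. acc=(acc<<6)|0x0C=0x70C
Completed: cp=U+070C (starts at byte 0)
Byte[2]=F0: 4-byte lead, need 3 cont bytes. acc=0x0
Byte[3]=9B: continuation. acc=(acc<<6)|0x1B=0x1B
Byte[4]=BC: continuation. acc=(acc<<6)|0x3C=0x6FC
Byte[5]=87: continuation. acc=(acc<<6)|0x07=0x1BF07
Completed: cp=U+1BF07 (starts at byte 2)
Byte[6]=F0: 4-byte lead, need 3 cont bytes. acc=0x0
Byte[7]=A4: continuation. acc=(acc<<6)|0x24=0x24
Byte[8]=83: continuation. acc=(acc<<6)|0x03=0x903
Byte[9]=82: continuation. acc=(acc<<6)|0x02=0x240C2
Completed: cp=U+240C2 (starts at byte 6)
Byte[10]=3B: 1-byte ASCII. cp=U+003B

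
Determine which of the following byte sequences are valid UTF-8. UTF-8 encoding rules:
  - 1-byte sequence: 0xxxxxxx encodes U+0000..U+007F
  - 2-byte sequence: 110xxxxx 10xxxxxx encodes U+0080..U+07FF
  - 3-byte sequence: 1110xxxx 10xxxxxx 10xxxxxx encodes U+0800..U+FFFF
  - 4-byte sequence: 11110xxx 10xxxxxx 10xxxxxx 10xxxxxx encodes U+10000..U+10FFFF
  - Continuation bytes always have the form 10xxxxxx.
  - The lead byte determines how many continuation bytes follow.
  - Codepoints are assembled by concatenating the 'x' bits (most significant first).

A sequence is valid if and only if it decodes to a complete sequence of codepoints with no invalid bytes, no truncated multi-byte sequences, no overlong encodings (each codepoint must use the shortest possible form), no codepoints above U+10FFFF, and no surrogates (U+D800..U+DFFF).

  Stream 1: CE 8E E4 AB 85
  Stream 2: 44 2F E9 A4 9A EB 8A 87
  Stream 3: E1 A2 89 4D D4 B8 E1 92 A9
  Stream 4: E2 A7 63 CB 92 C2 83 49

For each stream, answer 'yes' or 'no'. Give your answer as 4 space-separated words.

Answer: yes yes yes no

Derivation:
Stream 1: decodes cleanly. VALID
Stream 2: decodes cleanly. VALID
Stream 3: decodes cleanly. VALID
Stream 4: error at byte offset 2. INVALID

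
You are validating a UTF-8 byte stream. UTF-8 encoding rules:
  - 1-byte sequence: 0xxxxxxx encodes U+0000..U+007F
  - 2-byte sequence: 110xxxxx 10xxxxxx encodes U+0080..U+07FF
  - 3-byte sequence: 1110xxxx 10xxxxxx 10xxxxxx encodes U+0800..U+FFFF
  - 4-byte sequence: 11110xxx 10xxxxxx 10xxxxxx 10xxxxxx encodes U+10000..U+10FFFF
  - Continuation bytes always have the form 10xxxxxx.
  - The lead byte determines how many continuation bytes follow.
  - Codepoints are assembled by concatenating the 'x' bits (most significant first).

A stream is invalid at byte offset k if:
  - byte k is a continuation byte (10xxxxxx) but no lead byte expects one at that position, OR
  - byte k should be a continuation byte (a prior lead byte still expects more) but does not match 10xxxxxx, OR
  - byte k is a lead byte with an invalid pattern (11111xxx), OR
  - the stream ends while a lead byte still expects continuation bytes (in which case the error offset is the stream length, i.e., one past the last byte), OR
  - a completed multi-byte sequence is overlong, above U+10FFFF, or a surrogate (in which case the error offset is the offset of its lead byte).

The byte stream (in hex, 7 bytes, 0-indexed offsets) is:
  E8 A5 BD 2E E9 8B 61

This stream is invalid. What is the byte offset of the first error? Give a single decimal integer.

Answer: 6

Derivation:
Byte[0]=E8: 3-byte lead, need 2 cont bytes. acc=0x8
Byte[1]=A5: continuation. acc=(acc<<6)|0x25=0x225
Byte[2]=BD: continuation. acc=(acc<<6)|0x3D=0x897D
Completed: cp=U+897D (starts at byte 0)
Byte[3]=2E: 1-byte ASCII. cp=U+002E
Byte[4]=E9: 3-byte lead, need 2 cont bytes. acc=0x9
Byte[5]=8B: continuation. acc=(acc<<6)|0x0B=0x24B
Byte[6]=61: expected 10xxxxxx continuation. INVALID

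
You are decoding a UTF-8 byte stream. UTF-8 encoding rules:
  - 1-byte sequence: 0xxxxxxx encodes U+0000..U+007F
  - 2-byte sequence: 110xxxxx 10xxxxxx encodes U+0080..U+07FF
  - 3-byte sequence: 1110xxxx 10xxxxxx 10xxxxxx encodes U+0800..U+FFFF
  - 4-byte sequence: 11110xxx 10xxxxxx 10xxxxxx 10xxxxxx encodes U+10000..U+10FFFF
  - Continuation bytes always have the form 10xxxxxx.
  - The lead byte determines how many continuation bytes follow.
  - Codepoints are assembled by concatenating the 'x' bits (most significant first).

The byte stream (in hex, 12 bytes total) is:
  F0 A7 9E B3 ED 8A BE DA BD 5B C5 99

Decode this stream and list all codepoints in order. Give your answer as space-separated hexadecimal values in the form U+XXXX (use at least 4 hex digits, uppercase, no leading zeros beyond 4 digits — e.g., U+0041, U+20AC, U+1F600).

Answer: U+277B3 U+D2BE U+06BD U+005B U+0159

Derivation:
Byte[0]=F0: 4-byte lead, need 3 cont bytes. acc=0x0
Byte[1]=A7: continuation. acc=(acc<<6)|0x27=0x27
Byte[2]=9E: continuation. acc=(acc<<6)|0x1E=0x9DE
Byte[3]=B3: continuation. acc=(acc<<6)|0x33=0x277B3
Completed: cp=U+277B3 (starts at byte 0)
Byte[4]=ED: 3-byte lead, need 2 cont bytes. acc=0xD
Byte[5]=8A: continuation. acc=(acc<<6)|0x0A=0x34A
Byte[6]=BE: continuation. acc=(acc<<6)|0x3E=0xD2BE
Completed: cp=U+D2BE (starts at byte 4)
Byte[7]=DA: 2-byte lead, need 1 cont bytes. acc=0x1A
Byte[8]=BD: continuation. acc=(acc<<6)|0x3D=0x6BD
Completed: cp=U+06BD (starts at byte 7)
Byte[9]=5B: 1-byte ASCII. cp=U+005B
Byte[10]=C5: 2-byte lead, need 1 cont bytes. acc=0x5
Byte[11]=99: continuation. acc=(acc<<6)|0x19=0x159
Completed: cp=U+0159 (starts at byte 10)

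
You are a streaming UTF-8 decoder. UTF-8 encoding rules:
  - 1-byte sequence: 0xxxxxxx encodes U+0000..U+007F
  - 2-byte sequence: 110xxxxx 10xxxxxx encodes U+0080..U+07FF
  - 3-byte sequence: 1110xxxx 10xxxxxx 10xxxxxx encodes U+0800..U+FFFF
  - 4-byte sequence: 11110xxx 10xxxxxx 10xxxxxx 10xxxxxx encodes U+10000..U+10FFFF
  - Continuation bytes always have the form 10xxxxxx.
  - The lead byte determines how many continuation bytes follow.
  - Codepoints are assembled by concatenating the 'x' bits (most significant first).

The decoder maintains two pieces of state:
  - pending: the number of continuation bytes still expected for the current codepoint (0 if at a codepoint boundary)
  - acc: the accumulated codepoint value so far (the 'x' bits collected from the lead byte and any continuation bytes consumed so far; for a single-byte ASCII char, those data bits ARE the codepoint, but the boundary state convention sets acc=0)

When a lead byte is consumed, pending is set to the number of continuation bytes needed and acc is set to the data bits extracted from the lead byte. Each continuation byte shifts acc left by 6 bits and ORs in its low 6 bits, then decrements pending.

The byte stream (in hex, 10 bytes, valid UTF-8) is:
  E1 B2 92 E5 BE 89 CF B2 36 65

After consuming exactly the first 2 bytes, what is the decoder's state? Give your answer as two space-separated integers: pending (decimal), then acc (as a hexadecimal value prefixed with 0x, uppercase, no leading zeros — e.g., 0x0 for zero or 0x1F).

Byte[0]=E1: 3-byte lead. pending=2, acc=0x1
Byte[1]=B2: continuation. acc=(acc<<6)|0x32=0x72, pending=1

Answer: 1 0x72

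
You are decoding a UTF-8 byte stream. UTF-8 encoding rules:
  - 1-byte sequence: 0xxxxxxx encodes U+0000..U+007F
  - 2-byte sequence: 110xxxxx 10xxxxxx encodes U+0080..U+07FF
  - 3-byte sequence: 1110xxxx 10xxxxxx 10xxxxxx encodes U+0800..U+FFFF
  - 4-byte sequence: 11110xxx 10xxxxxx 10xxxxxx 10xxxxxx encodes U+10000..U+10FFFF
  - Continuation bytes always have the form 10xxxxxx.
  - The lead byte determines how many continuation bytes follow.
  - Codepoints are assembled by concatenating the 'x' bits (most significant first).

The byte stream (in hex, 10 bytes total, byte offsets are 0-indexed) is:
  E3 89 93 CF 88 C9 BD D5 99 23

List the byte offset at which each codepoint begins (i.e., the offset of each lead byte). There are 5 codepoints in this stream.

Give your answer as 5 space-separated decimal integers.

Byte[0]=E3: 3-byte lead, need 2 cont bytes. acc=0x3
Byte[1]=89: continuation. acc=(acc<<6)|0x09=0xC9
Byte[2]=93: continuation. acc=(acc<<6)|0x13=0x3253
Completed: cp=U+3253 (starts at byte 0)
Byte[3]=CF: 2-byte lead, need 1 cont bytes. acc=0xF
Byte[4]=88: continuation. acc=(acc<<6)|0x08=0x3C8
Completed: cp=U+03C8 (starts at byte 3)
Byte[5]=C9: 2-byte lead, need 1 cont bytes. acc=0x9
Byte[6]=BD: continuation. acc=(acc<<6)|0x3D=0x27D
Completed: cp=U+027D (starts at byte 5)
Byte[7]=D5: 2-byte lead, need 1 cont bytes. acc=0x15
Byte[8]=99: continuation. acc=(acc<<6)|0x19=0x559
Completed: cp=U+0559 (starts at byte 7)
Byte[9]=23: 1-byte ASCII. cp=U+0023

Answer: 0 3 5 7 9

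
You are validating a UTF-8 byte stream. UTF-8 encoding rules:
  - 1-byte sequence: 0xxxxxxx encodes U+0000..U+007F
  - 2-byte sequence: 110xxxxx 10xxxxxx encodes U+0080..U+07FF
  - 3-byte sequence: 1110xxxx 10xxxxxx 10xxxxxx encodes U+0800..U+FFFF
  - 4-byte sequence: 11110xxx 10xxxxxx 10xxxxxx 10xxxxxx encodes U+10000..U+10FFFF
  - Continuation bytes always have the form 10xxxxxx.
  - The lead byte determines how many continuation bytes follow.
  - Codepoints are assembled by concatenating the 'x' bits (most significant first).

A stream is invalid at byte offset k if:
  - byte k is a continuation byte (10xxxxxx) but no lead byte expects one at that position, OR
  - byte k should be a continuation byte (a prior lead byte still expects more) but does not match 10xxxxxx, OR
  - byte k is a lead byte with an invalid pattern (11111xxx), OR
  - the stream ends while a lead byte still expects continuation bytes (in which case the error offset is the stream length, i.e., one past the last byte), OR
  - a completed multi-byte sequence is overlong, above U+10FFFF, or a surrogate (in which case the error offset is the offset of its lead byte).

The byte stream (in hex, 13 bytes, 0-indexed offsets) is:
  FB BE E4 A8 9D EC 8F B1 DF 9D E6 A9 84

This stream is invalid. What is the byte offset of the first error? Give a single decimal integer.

Byte[0]=FB: INVALID lead byte (not 0xxx/110x/1110/11110)

Answer: 0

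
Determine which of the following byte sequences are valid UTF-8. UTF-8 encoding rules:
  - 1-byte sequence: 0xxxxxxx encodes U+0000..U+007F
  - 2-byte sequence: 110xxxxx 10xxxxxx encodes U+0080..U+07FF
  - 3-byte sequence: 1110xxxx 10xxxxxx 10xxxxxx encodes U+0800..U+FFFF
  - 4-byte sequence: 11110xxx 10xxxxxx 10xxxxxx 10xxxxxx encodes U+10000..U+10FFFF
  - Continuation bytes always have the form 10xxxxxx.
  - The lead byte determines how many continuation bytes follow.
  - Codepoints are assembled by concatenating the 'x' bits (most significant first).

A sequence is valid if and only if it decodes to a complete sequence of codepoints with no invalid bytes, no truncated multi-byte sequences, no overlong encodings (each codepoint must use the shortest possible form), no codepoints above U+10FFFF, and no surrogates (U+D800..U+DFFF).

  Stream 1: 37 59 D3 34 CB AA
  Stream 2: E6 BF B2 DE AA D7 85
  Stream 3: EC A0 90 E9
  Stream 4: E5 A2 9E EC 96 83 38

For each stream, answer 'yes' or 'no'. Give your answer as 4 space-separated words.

Answer: no yes no yes

Derivation:
Stream 1: error at byte offset 3. INVALID
Stream 2: decodes cleanly. VALID
Stream 3: error at byte offset 4. INVALID
Stream 4: decodes cleanly. VALID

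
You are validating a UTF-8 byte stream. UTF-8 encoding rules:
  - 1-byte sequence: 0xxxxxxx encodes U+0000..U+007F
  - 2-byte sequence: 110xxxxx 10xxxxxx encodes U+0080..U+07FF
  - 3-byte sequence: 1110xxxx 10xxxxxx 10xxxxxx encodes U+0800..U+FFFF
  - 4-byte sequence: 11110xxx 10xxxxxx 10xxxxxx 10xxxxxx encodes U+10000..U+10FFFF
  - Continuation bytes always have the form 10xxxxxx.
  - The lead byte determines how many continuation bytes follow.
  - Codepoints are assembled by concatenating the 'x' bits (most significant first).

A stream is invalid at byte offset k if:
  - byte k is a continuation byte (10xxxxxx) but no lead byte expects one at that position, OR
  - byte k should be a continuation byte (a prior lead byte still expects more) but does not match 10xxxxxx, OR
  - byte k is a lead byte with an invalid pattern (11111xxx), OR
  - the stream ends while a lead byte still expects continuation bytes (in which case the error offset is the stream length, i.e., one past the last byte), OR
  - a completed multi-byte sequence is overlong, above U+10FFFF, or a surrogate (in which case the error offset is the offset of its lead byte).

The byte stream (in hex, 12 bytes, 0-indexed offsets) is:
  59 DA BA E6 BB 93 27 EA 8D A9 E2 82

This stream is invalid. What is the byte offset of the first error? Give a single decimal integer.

Answer: 12

Derivation:
Byte[0]=59: 1-byte ASCII. cp=U+0059
Byte[1]=DA: 2-byte lead, need 1 cont bytes. acc=0x1A
Byte[2]=BA: continuation. acc=(acc<<6)|0x3A=0x6BA
Completed: cp=U+06BA (starts at byte 1)
Byte[3]=E6: 3-byte lead, need 2 cont bytes. acc=0x6
Byte[4]=BB: continuation. acc=(acc<<6)|0x3B=0x1BB
Byte[5]=93: continuation. acc=(acc<<6)|0x13=0x6ED3
Completed: cp=U+6ED3 (starts at byte 3)
Byte[6]=27: 1-byte ASCII. cp=U+0027
Byte[7]=EA: 3-byte lead, need 2 cont bytes. acc=0xA
Byte[8]=8D: continuation. acc=(acc<<6)|0x0D=0x28D
Byte[9]=A9: continuation. acc=(acc<<6)|0x29=0xA369
Completed: cp=U+A369 (starts at byte 7)
Byte[10]=E2: 3-byte lead, need 2 cont bytes. acc=0x2
Byte[11]=82: continuation. acc=(acc<<6)|0x02=0x82
Byte[12]: stream ended, expected continuation. INVALID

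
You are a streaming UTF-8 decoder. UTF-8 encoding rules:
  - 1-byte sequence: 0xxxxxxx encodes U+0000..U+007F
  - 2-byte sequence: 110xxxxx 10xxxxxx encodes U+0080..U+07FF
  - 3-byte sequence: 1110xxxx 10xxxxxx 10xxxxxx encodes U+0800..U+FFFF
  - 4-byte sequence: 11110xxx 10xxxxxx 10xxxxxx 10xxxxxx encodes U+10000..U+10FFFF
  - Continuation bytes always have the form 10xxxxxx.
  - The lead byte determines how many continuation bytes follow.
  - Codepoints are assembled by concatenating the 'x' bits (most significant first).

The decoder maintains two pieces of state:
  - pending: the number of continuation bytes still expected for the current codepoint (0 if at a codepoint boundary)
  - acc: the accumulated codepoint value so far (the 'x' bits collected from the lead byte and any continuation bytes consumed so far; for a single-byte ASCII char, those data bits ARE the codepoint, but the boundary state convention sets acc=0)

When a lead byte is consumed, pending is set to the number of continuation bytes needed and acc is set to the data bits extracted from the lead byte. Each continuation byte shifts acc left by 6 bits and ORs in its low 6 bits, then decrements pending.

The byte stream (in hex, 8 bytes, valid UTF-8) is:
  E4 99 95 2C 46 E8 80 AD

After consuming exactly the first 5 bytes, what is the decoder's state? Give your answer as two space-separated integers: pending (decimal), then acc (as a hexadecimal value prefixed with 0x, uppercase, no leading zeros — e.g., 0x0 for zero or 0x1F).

Byte[0]=E4: 3-byte lead. pending=2, acc=0x4
Byte[1]=99: continuation. acc=(acc<<6)|0x19=0x119, pending=1
Byte[2]=95: continuation. acc=(acc<<6)|0x15=0x4655, pending=0
Byte[3]=2C: 1-byte. pending=0, acc=0x0
Byte[4]=46: 1-byte. pending=0, acc=0x0

Answer: 0 0x0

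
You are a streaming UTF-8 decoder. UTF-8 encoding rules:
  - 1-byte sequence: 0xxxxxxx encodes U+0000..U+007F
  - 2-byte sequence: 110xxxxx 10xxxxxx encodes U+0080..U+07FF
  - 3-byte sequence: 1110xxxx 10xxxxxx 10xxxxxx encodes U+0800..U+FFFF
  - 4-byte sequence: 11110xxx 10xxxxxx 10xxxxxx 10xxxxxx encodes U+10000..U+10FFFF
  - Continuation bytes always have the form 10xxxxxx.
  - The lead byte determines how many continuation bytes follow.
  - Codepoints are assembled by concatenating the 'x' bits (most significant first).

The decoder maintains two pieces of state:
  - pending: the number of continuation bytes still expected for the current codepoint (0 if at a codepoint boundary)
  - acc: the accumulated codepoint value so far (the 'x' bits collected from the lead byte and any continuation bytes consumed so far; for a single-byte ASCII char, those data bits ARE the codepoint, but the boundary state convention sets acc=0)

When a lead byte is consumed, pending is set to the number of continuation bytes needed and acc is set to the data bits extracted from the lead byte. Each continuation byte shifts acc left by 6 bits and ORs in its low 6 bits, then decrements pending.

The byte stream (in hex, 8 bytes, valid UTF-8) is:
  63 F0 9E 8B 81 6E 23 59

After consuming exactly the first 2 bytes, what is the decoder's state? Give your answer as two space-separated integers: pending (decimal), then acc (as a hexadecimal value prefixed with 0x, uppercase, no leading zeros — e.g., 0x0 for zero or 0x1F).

Byte[0]=63: 1-byte. pending=0, acc=0x0
Byte[1]=F0: 4-byte lead. pending=3, acc=0x0

Answer: 3 0x0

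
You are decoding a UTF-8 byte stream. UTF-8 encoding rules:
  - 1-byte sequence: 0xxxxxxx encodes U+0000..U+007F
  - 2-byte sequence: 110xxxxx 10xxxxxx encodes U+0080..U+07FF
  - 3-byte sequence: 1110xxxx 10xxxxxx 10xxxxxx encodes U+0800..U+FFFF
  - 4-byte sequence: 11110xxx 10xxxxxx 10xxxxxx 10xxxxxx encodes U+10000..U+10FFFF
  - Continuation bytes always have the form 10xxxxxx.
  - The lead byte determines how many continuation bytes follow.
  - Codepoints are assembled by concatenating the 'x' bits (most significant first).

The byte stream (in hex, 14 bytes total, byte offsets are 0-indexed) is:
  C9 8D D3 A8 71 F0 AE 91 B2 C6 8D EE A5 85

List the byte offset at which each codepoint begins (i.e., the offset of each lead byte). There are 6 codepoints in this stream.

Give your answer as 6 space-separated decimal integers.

Answer: 0 2 4 5 9 11

Derivation:
Byte[0]=C9: 2-byte lead, need 1 cont bytes. acc=0x9
Byte[1]=8D: continuation. acc=(acc<<6)|0x0D=0x24D
Completed: cp=U+024D (starts at byte 0)
Byte[2]=D3: 2-byte lead, need 1 cont bytes. acc=0x13
Byte[3]=A8: continuation. acc=(acc<<6)|0x28=0x4E8
Completed: cp=U+04E8 (starts at byte 2)
Byte[4]=71: 1-byte ASCII. cp=U+0071
Byte[5]=F0: 4-byte lead, need 3 cont bytes. acc=0x0
Byte[6]=AE: continuation. acc=(acc<<6)|0x2E=0x2E
Byte[7]=91: continuation. acc=(acc<<6)|0x11=0xB91
Byte[8]=B2: continuation. acc=(acc<<6)|0x32=0x2E472
Completed: cp=U+2E472 (starts at byte 5)
Byte[9]=C6: 2-byte lead, need 1 cont bytes. acc=0x6
Byte[10]=8D: continuation. acc=(acc<<6)|0x0D=0x18D
Completed: cp=U+018D (starts at byte 9)
Byte[11]=EE: 3-byte lead, need 2 cont bytes. acc=0xE
Byte[12]=A5: continuation. acc=(acc<<6)|0x25=0x3A5
Byte[13]=85: continuation. acc=(acc<<6)|0x05=0xE945
Completed: cp=U+E945 (starts at byte 11)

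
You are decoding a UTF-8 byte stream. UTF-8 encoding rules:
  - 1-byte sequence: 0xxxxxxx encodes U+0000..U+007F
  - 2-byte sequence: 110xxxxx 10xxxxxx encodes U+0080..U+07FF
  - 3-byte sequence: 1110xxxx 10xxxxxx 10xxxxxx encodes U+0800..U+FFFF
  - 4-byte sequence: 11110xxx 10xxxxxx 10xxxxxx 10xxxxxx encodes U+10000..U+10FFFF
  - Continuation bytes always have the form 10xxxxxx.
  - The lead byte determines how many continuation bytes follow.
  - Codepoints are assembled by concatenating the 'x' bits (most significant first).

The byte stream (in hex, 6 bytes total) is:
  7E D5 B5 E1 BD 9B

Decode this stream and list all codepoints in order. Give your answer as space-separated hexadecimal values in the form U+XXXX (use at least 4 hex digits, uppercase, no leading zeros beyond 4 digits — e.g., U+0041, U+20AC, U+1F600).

Answer: U+007E U+0575 U+1F5B

Derivation:
Byte[0]=7E: 1-byte ASCII. cp=U+007E
Byte[1]=D5: 2-byte lead, need 1 cont bytes. acc=0x15
Byte[2]=B5: continuation. acc=(acc<<6)|0x35=0x575
Completed: cp=U+0575 (starts at byte 1)
Byte[3]=E1: 3-byte lead, need 2 cont bytes. acc=0x1
Byte[4]=BD: continuation. acc=(acc<<6)|0x3D=0x7D
Byte[5]=9B: continuation. acc=(acc<<6)|0x1B=0x1F5B
Completed: cp=U+1F5B (starts at byte 3)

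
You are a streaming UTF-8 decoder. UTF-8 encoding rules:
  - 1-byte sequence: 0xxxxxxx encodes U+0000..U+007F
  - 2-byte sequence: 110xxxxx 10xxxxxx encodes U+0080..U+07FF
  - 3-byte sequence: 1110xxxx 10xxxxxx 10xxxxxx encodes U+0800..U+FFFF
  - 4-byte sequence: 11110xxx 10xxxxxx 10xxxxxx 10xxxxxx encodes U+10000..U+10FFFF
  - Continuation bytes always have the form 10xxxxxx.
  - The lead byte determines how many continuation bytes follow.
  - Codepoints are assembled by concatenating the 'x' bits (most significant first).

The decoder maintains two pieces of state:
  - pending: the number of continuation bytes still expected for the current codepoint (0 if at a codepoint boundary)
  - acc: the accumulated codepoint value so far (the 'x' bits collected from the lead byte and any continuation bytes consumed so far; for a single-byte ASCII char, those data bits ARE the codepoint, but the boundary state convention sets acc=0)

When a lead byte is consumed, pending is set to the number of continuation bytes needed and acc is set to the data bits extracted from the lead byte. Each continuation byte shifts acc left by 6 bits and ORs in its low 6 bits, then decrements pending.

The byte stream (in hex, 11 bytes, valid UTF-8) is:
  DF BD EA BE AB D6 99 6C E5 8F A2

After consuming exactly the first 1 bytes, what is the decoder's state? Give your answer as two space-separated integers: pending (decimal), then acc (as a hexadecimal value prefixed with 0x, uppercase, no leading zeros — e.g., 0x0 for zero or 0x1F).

Byte[0]=DF: 2-byte lead. pending=1, acc=0x1F

Answer: 1 0x1F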